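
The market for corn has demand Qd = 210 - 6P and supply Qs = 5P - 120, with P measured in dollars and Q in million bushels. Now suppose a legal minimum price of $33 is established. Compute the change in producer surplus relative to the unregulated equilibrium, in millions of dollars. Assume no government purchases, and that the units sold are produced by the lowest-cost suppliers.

In a free market, 210 - 6P = 5P - 120 gives the equilibrium P* = 30, Q* = 30.
The floor of 33 is above the equilibrium price 30, so it binds.
At P = 33: Qd = 210 - 6·33 = 12 and Qs = 5·33 - 120 = 45.
Producer surplus without the control is ½ · (30 - 24) · 30 = 90.
With the floor, 12 units are sold at 33. The supply price at Q = 12 is 26.4, so PS = ½ · [(33 - 24) + (33 - 26.4)] · 12 = 93.6.
Change in producer surplus = 93.6 - 90 = 3.6.

3.6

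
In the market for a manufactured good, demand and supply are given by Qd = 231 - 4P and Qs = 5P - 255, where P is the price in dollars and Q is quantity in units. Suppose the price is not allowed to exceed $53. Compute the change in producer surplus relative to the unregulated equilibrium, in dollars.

-12.5

Equilibrium: 231 - 4P = 5P - 255, so 486 = 9P and P* = 54, Q* = 15.
The ceiling of 53 is below the equilibrium price 54, so it binds.
At P = 53: Qd = 231 - 4·53 = 19 and Qs = 5·53 - 255 = 10.
Producer surplus without the control is ½ · (54 - 51) · 15 = 22.5.
With the ceiling, producers sell 10 units at 53, so PS = ½ · (53 - 51) · 10 = 10.
Change in producer surplus = 10 - 22.5 = -12.5.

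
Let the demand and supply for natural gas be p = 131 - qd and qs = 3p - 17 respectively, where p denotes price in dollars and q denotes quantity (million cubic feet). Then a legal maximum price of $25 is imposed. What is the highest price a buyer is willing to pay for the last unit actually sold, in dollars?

Rearranging demand gives qd = 131 - p. In a free market, 131 - p = 3p - 17 gives the equilibrium p* = 37, q* = 94.
Since 25 < 37, the ceiling is binding.
At p = 25: qd = 131 - 25 = 106 and qs = 3·25 - 17 = 58.
Only 58 units reach the market. On the demand curve, the marginal buyer's willingness to pay at q = 58 is (131 - 58) = 73.

73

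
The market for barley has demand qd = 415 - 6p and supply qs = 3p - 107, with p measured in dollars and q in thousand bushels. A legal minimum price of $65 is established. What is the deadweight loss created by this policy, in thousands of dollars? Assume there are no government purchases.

441

In a free market, 415 - 6p = 3p - 107 gives the equilibrium p* = 58, q* = 67.
Because the floor (65) lies above the market-clearing price, it is binding.
At p = 65: qd = 415 - 6·65 = 25 and qs = 3·65 - 107 = 88.
Quantity traded falls to 25. At q = 25 the demand price is (415 - 25)/6 = 65 and the supply price is (107 + 25)/3 = 44.
Deadweight loss = ½ · (65 - 44) · (67 - 25) = ½ · 21 · 42 = 441.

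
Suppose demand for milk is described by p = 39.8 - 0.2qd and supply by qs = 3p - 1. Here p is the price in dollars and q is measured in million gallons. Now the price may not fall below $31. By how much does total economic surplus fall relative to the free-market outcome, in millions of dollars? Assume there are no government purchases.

Rearranging demand gives qd = 199 - 5p. In a free market, 199 - 5p = 3p - 1 gives the equilibrium p* = 25, q* = 74.
Because the floor (31) lies above the market-clearing price, it is binding.
At p = 31: qd = 199 - 5·31 = 44 and qs = 3·31 - 1 = 92.
Quantity traded falls to 44. At q = 44 the demand price is (199 - 44)/5 = 31 and the supply price is (1 + 44)/3 = 15.
Deadweight loss = ½ · (31 - 15) · (74 - 44) = ½ · 16 · 30 = 240.

240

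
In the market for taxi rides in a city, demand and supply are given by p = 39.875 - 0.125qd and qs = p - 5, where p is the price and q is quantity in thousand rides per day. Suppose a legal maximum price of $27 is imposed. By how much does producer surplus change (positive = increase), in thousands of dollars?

Rearranging demand gives qd = 319 - 8p. In a free market, 319 - 8p = p - 5 gives the equilibrium p* = 36, q* = 31.
Since 27 < 36, the ceiling is binding.
At p = 27: qd = 319 - 8·27 = 103 and qs = 27 - 5 = 22.
Producer surplus without the control is ½ · (36 - 5) · 31 = 480.5.
With the ceiling, producers sell 22 units at 27, so PS = ½ · (27 - 5) · 22 = 242.
Change in producer surplus = 242 - 480.5 = -238.5.

-238.5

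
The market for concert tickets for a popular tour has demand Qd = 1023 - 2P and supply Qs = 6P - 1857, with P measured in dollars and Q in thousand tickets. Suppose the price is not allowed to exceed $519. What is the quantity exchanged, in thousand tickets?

Equilibrium: 1023 - 2P = 6P - 1857, so 2880 = 8P and P* = 360, Q* = 303.
Since 519 is above P* = 360, the ceiling does not bind and the free-market outcome prevails.

303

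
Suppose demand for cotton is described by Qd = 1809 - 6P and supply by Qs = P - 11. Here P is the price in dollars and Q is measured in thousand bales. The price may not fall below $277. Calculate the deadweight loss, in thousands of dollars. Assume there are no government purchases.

Equilibrium: 1809 - 6P = P - 11, so 1820 = 7P and P* = 260, Q* = 249.
Because the floor (277) lies above the market-clearing price, it is binding.
At P = 277: Qd = 1809 - 6·277 = 147 and Qs = 277 - 11 = 266.
Quantity traded falls to 147. At Q = 147 the demand price is (1809 - 147)/6 = 277 and the supply price is 11 + 147 = 158.
Deadweight loss = ½ · (277 - 158) · (249 - 147) = ½ · 119 · 102 = 6069.

6069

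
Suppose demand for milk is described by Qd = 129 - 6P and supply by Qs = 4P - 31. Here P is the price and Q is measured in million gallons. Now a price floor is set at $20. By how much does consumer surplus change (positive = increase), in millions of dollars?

-84

Setting quantity demanded equal to quantity supplied, 129 - 6P = 4P - 31, gives P* = 16 and Q* = 33.
The floor of 20 is above the equilibrium price 16, so it binds.
At P = 20: Qd = 129 - 6·20 = 9 and Qs = 4·20 - 31 = 49.
Consumer surplus without the control is ½ · (21.5 - 16) · 33 = 90.75.
With the floor, consumers buy 9 units at 20, so CS = ½ · (21.5 - 20) · 9 = 6.75.
Change in consumer surplus = 6.75 - 90.75 = -84.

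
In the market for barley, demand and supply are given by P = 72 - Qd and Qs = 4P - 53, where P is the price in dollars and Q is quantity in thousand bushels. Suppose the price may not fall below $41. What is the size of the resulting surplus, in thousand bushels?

80

Rearranging demand gives Qd = 72 - P. Equilibrium: 72 - P = 4P - 53, so 125 = 5P and P* = 25, Q* = 47.
Because the floor (41) lies above the market-clearing price, it is binding.
At P = 41: Qd = 72 - 41 = 31 and Qs = 4·41 - 53 = 111.
Surplus = Qs - Qd = 111 - 31 = 80.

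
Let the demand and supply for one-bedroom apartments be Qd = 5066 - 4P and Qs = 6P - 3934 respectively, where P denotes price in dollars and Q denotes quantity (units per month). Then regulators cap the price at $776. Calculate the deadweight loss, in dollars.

115320

Equilibrium: 5066 - 4P = 6P - 3934, so 9000 = 10P and P* = 900, Q* = 1466.
The ceiling of 776 is below the equilibrium price 900, so it binds.
At P = 776: Qd = 5066 - 4·776 = 1962 and Qs = 6·776 - 3934 = 722.
Quantity traded falls to 722. At Q = 722 the demand price is (5066 - 722)/4 = 1086 and the supply price is (3934 + 722)/6 = 776.
Deadweight loss = ½ · (1086 - 776) · (1466 - 722) = ½ · 310 · 744 = 115320.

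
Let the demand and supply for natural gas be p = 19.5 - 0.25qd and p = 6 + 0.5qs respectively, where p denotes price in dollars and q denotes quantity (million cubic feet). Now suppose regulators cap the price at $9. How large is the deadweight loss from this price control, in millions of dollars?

Rearranging demand gives qd = 78 - 4p; rearranging supply gives qs = 2p - 12. Setting quantity demanded equal to quantity supplied, 78 - 4p = 2p - 12, gives p* = 15 and q* = 18.
Since 9 < 15, the ceiling is binding.
At p = 9: qd = 78 - 4·9 = 42 and qs = 2·9 - 12 = 6.
Quantity traded falls to 6. At q = 6 the demand price is (78 - 6)/4 = 18 and the supply price is (12 + 6)/2 = 9.
Deadweight loss = ½ · (18 - 9) · (18 - 6) = ½ · 9 · 12 = 54.

54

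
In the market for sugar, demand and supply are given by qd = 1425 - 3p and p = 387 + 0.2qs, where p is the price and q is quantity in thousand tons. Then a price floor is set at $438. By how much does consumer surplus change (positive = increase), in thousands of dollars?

Rearranging supply gives qs = 5p - 1935. Setting quantity demanded equal to quantity supplied, 1425 - 3p = 5p - 1935, gives p* = 420 and q* = 165.
Since 438 > 420, the floor is binding.
At p = 438: qd = 1425 - 3·438 = 111 and qs = 5·438 - 1935 = 255.
Consumer surplus without the control is ½ · (475 - 420) · 165 = 4537.5.
With the floor, consumers buy 111 units at 438, so CS = ½ · (475 - 438) · 111 = 2053.5.
Change in consumer surplus = 2053.5 - 4537.5 = -2484.

-2484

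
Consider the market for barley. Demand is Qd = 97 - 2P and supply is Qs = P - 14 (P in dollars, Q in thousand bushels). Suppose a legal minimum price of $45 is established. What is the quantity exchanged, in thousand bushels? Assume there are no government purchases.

7

Equilibrium: 97 - 2P = P - 14, so 111 = 3P and P* = 37, Q* = 23.
Since 45 > 37, the floor is binding.
At P = 45: Qd = 97 - 2·45 = 7 and Qs = 45 - 14 = 31.
The quantity actually transacted is the short side, demand: 7.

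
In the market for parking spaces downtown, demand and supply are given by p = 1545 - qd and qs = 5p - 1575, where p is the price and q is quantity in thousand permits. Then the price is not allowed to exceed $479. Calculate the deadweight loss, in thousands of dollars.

25215

Rearranging demand gives qd = 1545 - p. Equilibrium: 1545 - p = 5p - 1575, so 3120 = 6p and p* = 520, q* = 1025.
Since 479 < 520, the ceiling is binding.
At p = 479: qd = 1545 - 479 = 1066 and qs = 5·479 - 1575 = 820.
Quantity traded falls to 820. At q = 820 the demand price is 1545 - 820 = 725 and the supply price is (1575 + 820)/5 = 479.
Deadweight loss = ½ · (725 - 479) · (1025 - 820) = ½ · 246 · 205 = 25215.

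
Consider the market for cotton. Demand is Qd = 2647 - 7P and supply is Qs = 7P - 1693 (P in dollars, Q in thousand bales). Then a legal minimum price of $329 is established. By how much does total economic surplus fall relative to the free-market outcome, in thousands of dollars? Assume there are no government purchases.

Setting quantity demanded equal to quantity supplied, 2647 - 7P = 7P - 1693, gives P* = 310 and Q* = 477.
The floor of 329 is above the equilibrium price 310, so it binds.
At P = 329: Qd = 2647 - 7·329 = 344 and Qs = 7·329 - 1693 = 610.
Quantity traded falls to 344. At Q = 344 the demand price is (2647 - 344)/7 = 329 and the supply price is (1693 + 344)/7 = 291.
Deadweight loss = ½ · (329 - 291) · (477 - 344) = ½ · 38 · 133 = 2527.

2527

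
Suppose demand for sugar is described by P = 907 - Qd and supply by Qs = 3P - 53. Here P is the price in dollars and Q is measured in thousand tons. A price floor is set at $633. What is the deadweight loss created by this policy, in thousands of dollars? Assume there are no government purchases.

Rearranging demand gives Qd = 907 - P. Setting quantity demanded equal to quantity supplied, 907 - P = 3P - 53, gives P* = 240 and Q* = 667.
The floor of 633 is above the equilibrium price 240, so it binds.
At P = 633: Qd = 907 - 633 = 274 and Qs = 3·633 - 53 = 1846.
Quantity traded falls to 274. At Q = 274 the demand price is 907 - 274 = 633 and the supply price is (53 + 274)/3 = 109.
Deadweight loss = ½ · (633 - 109) · (667 - 274) = ½ · 524 · 393 = 102966.

102966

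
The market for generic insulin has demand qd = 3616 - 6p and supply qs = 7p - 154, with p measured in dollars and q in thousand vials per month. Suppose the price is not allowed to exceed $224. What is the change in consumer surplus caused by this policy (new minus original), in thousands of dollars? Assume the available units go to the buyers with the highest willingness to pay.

75537

In a free market, 3616 - 6p = 7p - 154 gives the equilibrium p* = 290, q* = 1876.
Because the ceiling (224) lies below the market-clearing price, it is binding.
At p = 224: qd = 3616 - 6·224 = 2272 and qs = 7·224 - 154 = 1414.
Consumer surplus without the control is ½ · (1808/3 - 290) · 1876 = 879844/3.
With the ceiling, 1414 units are sold at 224 (assume they go to the highest-value buyers). The demand price at q = 1414 is 367, so CS = ½ · [(1808/3 - 224) + (367 - 224)] · 1414 = 1106455/3.
Change in consumer surplus = 1106455/3 - 879844/3 = 75537.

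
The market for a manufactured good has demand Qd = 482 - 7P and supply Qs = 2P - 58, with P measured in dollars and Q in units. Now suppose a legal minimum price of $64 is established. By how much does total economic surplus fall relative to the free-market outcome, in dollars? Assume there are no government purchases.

252

Setting quantity demanded equal to quantity supplied, 482 - 7P = 2P - 58, gives P* = 60 and Q* = 62.
The floor of 64 is above the equilibrium price 60, so it binds.
At P = 64: Qd = 482 - 7·64 = 34 and Qs = 2·64 - 58 = 70.
Quantity traded falls to 34. At Q = 34 the demand price is (482 - 34)/7 = 64 and the supply price is (58 + 34)/2 = 46.
Deadweight loss = ½ · (64 - 46) · (62 - 34) = ½ · 18 · 28 = 252.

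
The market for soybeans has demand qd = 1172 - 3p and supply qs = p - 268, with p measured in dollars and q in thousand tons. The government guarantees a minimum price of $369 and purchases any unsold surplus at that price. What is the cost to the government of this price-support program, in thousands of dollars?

Equilibrium: 1172 - 3p = p - 268, so 1440 = 4p and p* = 360, q* = 92.
The floor of 369 is above the equilibrium price 360, so it binds.
At p = 369: qd = 1172 - 3·369 = 65 and qs = 369 - 268 = 101.
Surplus = qs - qd = 36.
Government expenditure = surplus × support price = 36 × 369 = 13284.

13284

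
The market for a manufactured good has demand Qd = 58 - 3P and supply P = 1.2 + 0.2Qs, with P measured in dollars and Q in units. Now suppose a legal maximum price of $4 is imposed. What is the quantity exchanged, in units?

Rearranging supply gives Qs = 5P - 6. Without the control the market clears where 58 - 3P = 5P - 6, i.e. P* = 8 and Q* = 34.
Because the ceiling (4) lies below the market-clearing price, it is binding.
At P = 4: Qd = 58 - 3·4 = 46 and Qs = 5·4 - 6 = 14.
The quantity actually transacted is the short side, supply: 14.

14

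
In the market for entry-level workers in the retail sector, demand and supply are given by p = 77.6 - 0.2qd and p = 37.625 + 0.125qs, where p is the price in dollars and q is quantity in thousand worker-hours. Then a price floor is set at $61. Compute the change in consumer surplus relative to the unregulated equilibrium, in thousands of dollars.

-824

Rearranging demand gives qd = 388 - 5p; rearranging supply gives qs = 8p - 301. Equilibrium: 388 - 5p = 8p - 301, so 689 = 13p and p* = 53, q* = 123.
Since 61 > 53, the floor is binding.
At p = 61: qd = 388 - 5·61 = 83 and qs = 8·61 - 301 = 187.
Consumer surplus without the control is ½ · (77.6 - 53) · 123 = 1512.9.
With the floor, consumers buy 83 units at 61, so CS = ½ · (77.6 - 61) · 83 = 688.9.
Change in consumer surplus = 688.9 - 1512.9 = -824.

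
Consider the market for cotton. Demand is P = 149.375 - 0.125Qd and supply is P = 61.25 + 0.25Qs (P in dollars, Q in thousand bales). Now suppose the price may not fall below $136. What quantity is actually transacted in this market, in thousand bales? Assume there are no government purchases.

Rearranging demand gives Qd = 1195 - 8P; rearranging supply gives Qs = 4P - 245. Setting quantity demanded equal to quantity supplied, 1195 - 8P = 4P - 245, gives P* = 120 and Q* = 235.
Because the floor (136) lies above the market-clearing price, it is binding.
At P = 136: Qd = 1195 - 8·136 = 107 and Qs = 4·136 - 245 = 299.
The quantity actually transacted is the short side, demand: 107.

107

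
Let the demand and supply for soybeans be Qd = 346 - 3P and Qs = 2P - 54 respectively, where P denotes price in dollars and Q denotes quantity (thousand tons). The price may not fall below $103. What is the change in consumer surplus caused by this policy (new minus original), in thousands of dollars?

-1644.5

Without the control the market clears where 346 - 3P = 2P - 54, i.e. P* = 80 and Q* = 106.
Because the floor (103) lies above the market-clearing price, it is binding.
At P = 103: Qd = 346 - 3·103 = 37 and Qs = 2·103 - 54 = 152.
Consumer surplus without the control is ½ · (346/3 - 80) · 106 = 5618/3.
With the floor, consumers buy 37 units at 103, so CS = ½ · (346/3 - 103) · 37 = 1369/6.
Change in consumer surplus = 1369/6 - 5618/3 = -1644.5.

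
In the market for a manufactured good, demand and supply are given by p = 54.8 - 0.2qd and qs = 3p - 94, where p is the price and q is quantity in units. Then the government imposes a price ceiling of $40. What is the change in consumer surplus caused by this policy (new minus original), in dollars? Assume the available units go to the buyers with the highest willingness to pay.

123.6

Rearranging demand gives qd = 274 - 5p. Setting quantity demanded equal to quantity supplied, 274 - 5p = 3p - 94, gives p* = 46 and q* = 44.
Since 40 < 46, the ceiling is binding.
At p = 40: qd = 274 - 5·40 = 74 and qs = 3·40 - 94 = 26.
Consumer surplus without the control is ½ · (54.8 - 46) · 44 = 193.6.
With the ceiling, 26 units are sold at 40 (assume they go to the highest-value buyers). The demand price at q = 26 is 49.6, so CS = ½ · [(54.8 - 40) + (49.6 - 40)] · 26 = 317.2.
Change in consumer surplus = 317.2 - 193.6 = 123.6.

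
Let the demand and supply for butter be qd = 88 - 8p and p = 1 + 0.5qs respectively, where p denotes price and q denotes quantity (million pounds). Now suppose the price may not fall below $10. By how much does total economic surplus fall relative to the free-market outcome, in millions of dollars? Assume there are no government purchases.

20

Rearranging supply gives qs = 2p - 2. In a free market, 88 - 8p = 2p - 2 gives the equilibrium p* = 9, q* = 16.
The floor of 10 is above the equilibrium price 9, so it binds.
At p = 10: qd = 88 - 8·10 = 8 and qs = 2·10 - 2 = 18.
Quantity traded falls to 8. At q = 8 the demand price is (88 - 8)/8 = 10 and the supply price is (2 + 8)/2 = 5.
Deadweight loss = ½ · (10 - 5) · (16 - 8) = ½ · 5 · 8 = 20.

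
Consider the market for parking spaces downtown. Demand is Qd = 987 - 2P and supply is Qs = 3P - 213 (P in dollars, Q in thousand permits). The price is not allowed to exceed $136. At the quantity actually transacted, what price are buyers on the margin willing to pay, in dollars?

396

Setting quantity demanded equal to quantity supplied, 987 - 2P = 3P - 213, gives P* = 240 and Q* = 507.
The ceiling of 136 is below the equilibrium price 240, so it binds.
At P = 136: Qd = 987 - 2·136 = 715 and Qs = 3·136 - 213 = 195.
Only 195 units reach the market. On the demand curve, the marginal buyer's willingness to pay at Q = 195 is (987 - 195)/2 = 396.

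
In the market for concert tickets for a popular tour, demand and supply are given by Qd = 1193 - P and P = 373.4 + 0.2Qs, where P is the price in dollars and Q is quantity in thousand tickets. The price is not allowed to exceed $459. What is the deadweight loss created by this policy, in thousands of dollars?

39015

Rearranging supply gives Qs = 5P - 1867. Without the control the market clears where 1193 - P = 5P - 1867, i.e. P* = 510 and Q* = 683.
Since 459 < 510, the ceiling is binding.
At P = 459: Qd = 1193 - 459 = 734 and Qs = 5·459 - 1867 = 428.
Quantity traded falls to 428. At Q = 428 the demand price is 1193 - 428 = 765 and the supply price is (1867 + 428)/5 = 459.
Deadweight loss = ½ · (765 - 459) · (683 - 428) = ½ · 306 · 255 = 39015.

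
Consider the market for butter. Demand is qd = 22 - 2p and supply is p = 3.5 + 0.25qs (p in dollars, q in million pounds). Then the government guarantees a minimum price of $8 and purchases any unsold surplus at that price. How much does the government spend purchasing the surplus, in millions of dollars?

96

Rearranging supply gives qs = 4p - 14. Equilibrium: 22 - 2p = 4p - 14, so 36 = 6p and p* = 6, q* = 10.
The floor of 8 is above the equilibrium price 6, so it binds.
At p = 8: qd = 22 - 2·8 = 6 and qs = 4·8 - 14 = 18.
Surplus = qs - qd = 12.
Government expenditure = surplus × support price = 12 × 8 = 96.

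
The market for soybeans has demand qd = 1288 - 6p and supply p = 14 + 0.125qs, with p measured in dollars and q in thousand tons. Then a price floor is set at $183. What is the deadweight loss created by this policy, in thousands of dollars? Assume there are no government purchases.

36167.25

Rearranging supply gives qs = 8p - 112. Without the control the market clears where 1288 - 6p = 8p - 112, i.e. p* = 100 and q* = 688.
The floor of 183 is above the equilibrium price 100, so it binds.
At p = 183: qd = 1288 - 6·183 = 190 and qs = 8·183 - 112 = 1352.
Quantity traded falls to 190. At q = 190 the demand price is (1288 - 190)/6 = 183 and the supply price is (112 + 190)/8 = 37.75.
Deadweight loss = ½ · (183 - 37.75) · (688 - 190) = ½ · 145.25 · 498 = 36167.25.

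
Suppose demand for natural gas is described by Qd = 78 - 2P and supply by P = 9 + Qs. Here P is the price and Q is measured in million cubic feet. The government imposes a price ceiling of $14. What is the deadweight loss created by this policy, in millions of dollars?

168.75

Rearranging supply gives Qs = P - 9. Without the control the market clears where 78 - 2P = P - 9, i.e. P* = 29 and Q* = 20.
Since 14 < 29, the ceiling is binding.
At P = 14: Qd = 78 - 2·14 = 50 and Qs = 14 - 9 = 5.
Quantity traded falls to 5. At Q = 5 the demand price is (78 - 5)/2 = 36.5 and the supply price is 9 + 5 = 14.
Deadweight loss = ½ · (36.5 - 14) · (20 - 5) = ½ · 22.5 · 15 = 168.75.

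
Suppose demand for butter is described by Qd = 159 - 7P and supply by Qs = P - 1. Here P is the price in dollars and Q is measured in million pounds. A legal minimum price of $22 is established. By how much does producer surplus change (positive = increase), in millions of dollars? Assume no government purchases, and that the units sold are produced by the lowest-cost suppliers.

Equilibrium: 159 - 7P = P - 1, so 160 = 8P and P* = 20, Q* = 19.
Because the floor (22) lies above the market-clearing price, it is binding.
At P = 22: Qd = 159 - 7·22 = 5 and Qs = 22 - 1 = 21.
Producer surplus without the control is ½ · (20 - 1) · 19 = 180.5.
With the floor, 5 units are sold at 22. The supply price at Q = 5 is 6, so PS = ½ · [(22 - 1) + (22 - 6)] · 5 = 92.5.
Change in producer surplus = 92.5 - 180.5 = -88.

-88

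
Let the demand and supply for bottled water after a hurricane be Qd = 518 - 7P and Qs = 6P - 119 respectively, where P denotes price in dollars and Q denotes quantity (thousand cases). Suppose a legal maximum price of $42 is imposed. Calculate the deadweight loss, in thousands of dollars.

Without the control the market clears where 518 - 7P = 6P - 119, i.e. P* = 49 and Q* = 175.
The ceiling of 42 is below the equilibrium price 49, so it binds.
At P = 42: Qd = 518 - 7·42 = 224 and Qs = 6·42 - 119 = 133.
Quantity traded falls to 133. At Q = 133 the demand price is (518 - 133)/7 = 55 and the supply price is (119 + 133)/6 = 42.
Deadweight loss = ½ · (55 - 42) · (175 - 133) = ½ · 13 · 42 = 273.

273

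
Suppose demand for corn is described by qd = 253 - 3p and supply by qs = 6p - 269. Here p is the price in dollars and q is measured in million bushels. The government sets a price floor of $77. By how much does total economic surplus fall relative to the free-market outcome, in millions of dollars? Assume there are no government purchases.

812.25

Setting quantity demanded equal to quantity supplied, 253 - 3p = 6p - 269, gives p* = 58 and q* = 79.
Since 77 > 58, the floor is binding.
At p = 77: qd = 253 - 3·77 = 22 and qs = 6·77 - 269 = 193.
Quantity traded falls to 22. At q = 22 the demand price is (253 - 22)/3 = 77 and the supply price is (269 + 22)/6 = 48.5.
Deadweight loss = ½ · (77 - 48.5) · (79 - 22) = ½ · 28.5 · 57 = 812.25.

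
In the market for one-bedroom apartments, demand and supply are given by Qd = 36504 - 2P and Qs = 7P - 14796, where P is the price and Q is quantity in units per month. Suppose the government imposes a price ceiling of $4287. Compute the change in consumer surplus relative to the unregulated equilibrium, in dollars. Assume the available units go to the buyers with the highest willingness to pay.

Equilibrium: 36504 - 2P = 7P - 14796, so 51300 = 9P and P* = 5700, Q* = 25104.
The ceiling of 4287 is below the equilibrium price 5700, so it binds.
At P = 4287: Qd = 36504 - 2·4287 = 27930 and Qs = 7·4287 - 14796 = 15213.
Consumer surplus without the control is ½ · (18252 - 5700) · 25104 = 157552704.
With the ceiling, 15213 units are sold at 4287 (assume they go to the highest-value buyers). The demand price at Q = 15213 is 10645.5, so CS = ½ · [(18252 - 4287) + (10645.5 - 4287)] · 15213 = 154590702.75.
Change in consumer surplus = 154590702.75 - 157552704 = -2962001.25.

-2962001.25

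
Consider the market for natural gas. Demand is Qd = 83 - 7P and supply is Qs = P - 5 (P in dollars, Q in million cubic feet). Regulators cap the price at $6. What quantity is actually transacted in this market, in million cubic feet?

1

Without the control the market clears where 83 - 7P = P - 5, i.e. P* = 11 and Q* = 6.
Because the ceiling (6) lies below the market-clearing price, it is binding.
At P = 6: Qd = 83 - 7·6 = 41 and Qs = 6 - 5 = 1.
The quantity actually transacted is the short side, supply: 1.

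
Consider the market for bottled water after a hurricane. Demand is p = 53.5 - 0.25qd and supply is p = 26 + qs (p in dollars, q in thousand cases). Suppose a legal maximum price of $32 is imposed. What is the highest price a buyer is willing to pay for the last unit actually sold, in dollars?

52

Rearranging demand gives qd = 214 - 4p; rearranging supply gives qs = p - 26. Equilibrium: 214 - 4p = p - 26, so 240 = 5p and p* = 48, q* = 22.
Since 32 < 48, the ceiling is binding.
At p = 32: qd = 214 - 4·32 = 86 and qs = 32 - 26 = 6.
Only 6 units reach the market. On the demand curve, the marginal buyer's willingness to pay at q = 6 is (214 - 6)/4 = 52.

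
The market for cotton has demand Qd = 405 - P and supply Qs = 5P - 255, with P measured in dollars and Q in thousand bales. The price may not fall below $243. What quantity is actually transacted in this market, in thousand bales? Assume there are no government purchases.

162

In a free market, 405 - P = 5P - 255 gives the equilibrium P* = 110, Q* = 295.
Since 243 > 110, the floor is binding.
At P = 243: Qd = 405 - 243 = 162 and Qs = 5·243 - 255 = 960.
The quantity actually transacted is the short side, demand: 162.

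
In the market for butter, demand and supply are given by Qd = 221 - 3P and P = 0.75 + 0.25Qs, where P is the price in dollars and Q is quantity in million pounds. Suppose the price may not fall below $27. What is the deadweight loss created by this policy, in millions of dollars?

Rearranging supply gives Qs = 4P - 3. Setting quantity demanded equal to quantity supplied, 221 - 3P = 4P - 3, gives P* = 32 and Q* = 125.
The floor of 27 is below the equilibrium price 32, so it is not binding; the market clears at P* = 32, Q* = 125.
Since the control does not bind, no trades are prevented and deadweight loss is zero.

0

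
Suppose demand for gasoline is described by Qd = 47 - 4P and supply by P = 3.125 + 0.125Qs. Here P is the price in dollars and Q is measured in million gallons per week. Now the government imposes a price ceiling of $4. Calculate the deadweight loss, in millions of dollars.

48

Rearranging supply gives Qs = 8P - 25. Equilibrium: 47 - 4P = 8P - 25, so 72 = 12P and P* = 6, Q* = 23.
Since 4 < 6, the ceiling is binding.
At P = 4: Qd = 47 - 4·4 = 31 and Qs = 8·4 - 25 = 7.
Quantity traded falls to 7. At Q = 7 the demand price is (47 - 7)/4 = 10 and the supply price is (25 + 7)/8 = 4.
Deadweight loss = ½ · (10 - 4) · (23 - 7) = ½ · 6 · 16 = 48.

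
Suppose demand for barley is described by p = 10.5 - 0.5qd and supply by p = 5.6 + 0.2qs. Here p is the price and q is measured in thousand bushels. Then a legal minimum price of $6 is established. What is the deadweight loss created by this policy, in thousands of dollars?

0

Rearranging demand gives qd = 21 - 2p; rearranging supply gives qs = 5p - 28. Equilibrium: 21 - 2p = 5p - 28, so 49 = 7p and p* = 7, q* = 7.
The floor of 6 is below the equilibrium price 7, so it is not binding; the market clears at p* = 7, q* = 7.
Since the control does not bind, no trades are prevented and deadweight loss is zero.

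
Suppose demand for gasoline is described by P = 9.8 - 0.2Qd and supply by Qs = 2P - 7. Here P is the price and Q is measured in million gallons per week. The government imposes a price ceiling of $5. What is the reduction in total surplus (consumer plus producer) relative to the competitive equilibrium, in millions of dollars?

12.6

Rearranging demand gives Qd = 49 - 5P. Without the control the market clears where 49 - 5P = 2P - 7, i.e. P* = 8 and Q* = 9.
The ceiling of 5 is below the equilibrium price 8, so it binds.
At P = 5: Qd = 49 - 5·5 = 24 and Qs = 2·5 - 7 = 3.
Quantity traded falls to 3. At Q = 3 the demand price is (49 - 3)/5 = 9.2 and the supply price is (7 + 3)/2 = 5.
Deadweight loss = ½ · (9.2 - 5) · (9 - 3) = ½ · 4.2 · 6 = 12.6.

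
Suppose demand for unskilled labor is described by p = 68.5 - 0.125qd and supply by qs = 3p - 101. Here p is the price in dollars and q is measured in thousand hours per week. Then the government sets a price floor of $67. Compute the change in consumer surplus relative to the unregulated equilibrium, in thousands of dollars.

-352

Rearranging demand gives qd = 548 - 8p. In a free market, 548 - 8p = 3p - 101 gives the equilibrium p* = 59, q* = 76.
Because the floor (67) lies above the market-clearing price, it is binding.
At p = 67: qd = 548 - 8·67 = 12 and qs = 3·67 - 101 = 100.
Consumer surplus without the control is ½ · (68.5 - 59) · 76 = 361.
With the floor, consumers buy 12 units at 67, so CS = ½ · (68.5 - 67) · 12 = 9.
Change in consumer surplus = 9 - 361 = -352.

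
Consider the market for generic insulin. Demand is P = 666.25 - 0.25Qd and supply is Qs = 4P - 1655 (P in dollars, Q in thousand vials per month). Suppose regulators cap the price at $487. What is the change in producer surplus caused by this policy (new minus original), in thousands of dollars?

-21147

Rearranging demand gives Qd = 2665 - 4P. Setting quantity demanded equal to quantity supplied, 2665 - 4P = 4P - 1655, gives P* = 540 and Q* = 505.
Because the ceiling (487) lies below the market-clearing price, it is binding.
At P = 487: Qd = 2665 - 4·487 = 717 and Qs = 4·487 - 1655 = 293.
Producer surplus without the control is ½ · (540 - 413.75) · 505 = 31878.125.
With the ceiling, producers sell 293 units at 487, so PS = ½ · (487 - 413.75) · 293 = 10731.125.
Change in producer surplus = 10731.125 - 31878.125 = -21147.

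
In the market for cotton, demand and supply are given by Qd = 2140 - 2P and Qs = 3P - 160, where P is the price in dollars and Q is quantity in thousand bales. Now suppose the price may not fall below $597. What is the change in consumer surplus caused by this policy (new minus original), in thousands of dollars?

In a free market, 2140 - 2P = 3P - 160 gives the equilibrium P* = 460, Q* = 1220.
The floor of 597 is above the equilibrium price 460, so it binds.
At P = 597: Qd = 2140 - 2·597 = 946 and Qs = 3·597 - 160 = 1631.
Consumer surplus without the control is ½ · (1070 - 460) · 1220 = 372100.
With the floor, consumers buy 946 units at 597, so CS = ½ · (1070 - 597) · 946 = 223729.
Change in consumer surplus = 223729 - 372100 = -148371.

-148371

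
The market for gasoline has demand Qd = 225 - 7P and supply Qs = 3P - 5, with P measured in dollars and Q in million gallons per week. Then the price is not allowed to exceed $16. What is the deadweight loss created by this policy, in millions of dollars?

Equilibrium: 225 - 7P = 3P - 5, so 230 = 10P and P* = 23, Q* = 64.
The ceiling of 16 is below the equilibrium price 23, so it binds.
At P = 16: Qd = 225 - 7·16 = 113 and Qs = 3·16 - 5 = 43.
Quantity traded falls to 43. At Q = 43 the demand price is (225 - 43)/7 = 26 and the supply price is (5 + 43)/3 = 16.
Deadweight loss = ½ · (26 - 16) · (64 - 43) = ½ · 10 · 21 = 105.

105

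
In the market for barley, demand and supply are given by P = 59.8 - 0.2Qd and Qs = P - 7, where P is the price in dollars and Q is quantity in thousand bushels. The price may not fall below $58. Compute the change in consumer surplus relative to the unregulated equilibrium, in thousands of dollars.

Rearranging demand gives Qd = 299 - 5P. Setting quantity demanded equal to quantity supplied, 299 - 5P = P - 7, gives P* = 51 and Q* = 44.
The floor of 58 is above the equilibrium price 51, so it binds.
At P = 58: Qd = 299 - 5·58 = 9 and Qs = 58 - 7 = 51.
Consumer surplus without the control is ½ · (59.8 - 51) · 44 = 193.6.
With the floor, consumers buy 9 units at 58, so CS = ½ · (59.8 - 58) · 9 = 8.1.
Change in consumer surplus = 8.1 - 193.6 = -185.5.

-185.5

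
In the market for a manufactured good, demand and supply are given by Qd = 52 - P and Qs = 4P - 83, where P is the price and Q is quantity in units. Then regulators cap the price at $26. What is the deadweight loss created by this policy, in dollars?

Without the control the market clears where 52 - P = 4P - 83, i.e. P* = 27 and Q* = 25.
Because the ceiling (26) lies below the market-clearing price, it is binding.
At P = 26: Qd = 52 - 26 = 26 and Qs = 4·26 - 83 = 21.
Quantity traded falls to 21. At Q = 21 the demand price is 52 - 21 = 31 and the supply price is (83 + 21)/4 = 26.
Deadweight loss = ½ · (31 - 26) · (25 - 21) = ½ · 5 · 4 = 10.

10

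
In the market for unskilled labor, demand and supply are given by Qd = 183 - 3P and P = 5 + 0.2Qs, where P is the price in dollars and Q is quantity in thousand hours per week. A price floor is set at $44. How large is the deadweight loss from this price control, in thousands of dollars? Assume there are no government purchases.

Rearranging supply gives Qs = 5P - 25. Without the control the market clears where 183 - 3P = 5P - 25, i.e. P* = 26 and Q* = 105.
Because the floor (44) lies above the market-clearing price, it is binding.
At P = 44: Qd = 183 - 3·44 = 51 and Qs = 5·44 - 25 = 195.
Quantity traded falls to 51. At Q = 51 the demand price is (183 - 51)/3 = 44 and the supply price is (25 + 51)/5 = 15.2.
Deadweight loss = ½ · (44 - 15.2) · (105 - 51) = ½ · 28.8 · 54 = 777.6.

777.6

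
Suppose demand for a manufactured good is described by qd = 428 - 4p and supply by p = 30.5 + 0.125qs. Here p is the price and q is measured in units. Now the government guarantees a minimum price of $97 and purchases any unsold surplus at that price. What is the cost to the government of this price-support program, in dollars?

47724

Rearranging supply gives qs = 8p - 244. Setting quantity demanded equal to quantity supplied, 428 - 4p = 8p - 244, gives p* = 56 and q* = 204.
Because the floor (97) lies above the market-clearing price, it is binding.
At p = 97: qd = 428 - 4·97 = 40 and qs = 8·97 - 244 = 532.
Surplus = qs - qd = 492.
Government expenditure = surplus × support price = 492 × 97 = 47724.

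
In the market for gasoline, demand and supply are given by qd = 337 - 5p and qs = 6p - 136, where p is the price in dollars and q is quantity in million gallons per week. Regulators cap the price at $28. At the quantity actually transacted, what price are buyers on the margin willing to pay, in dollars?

61

Equilibrium: 337 - 5p = 6p - 136, so 473 = 11p and p* = 43, q* = 122.
Since 28 < 43, the ceiling is binding.
At p = 28: qd = 337 - 5·28 = 197 and qs = 6·28 - 136 = 32.
Only 32 units reach the market. On the demand curve, the marginal buyer's willingness to pay at q = 32 is (337 - 32)/5 = 61.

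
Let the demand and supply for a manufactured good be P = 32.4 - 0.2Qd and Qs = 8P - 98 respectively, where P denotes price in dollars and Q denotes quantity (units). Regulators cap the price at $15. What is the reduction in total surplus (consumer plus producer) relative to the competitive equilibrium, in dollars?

260

Rearranging demand gives Qd = 162 - 5P. Equilibrium: 162 - 5P = 8P - 98, so 260 = 13P and P* = 20, Q* = 62.
Since 15 < 20, the ceiling is binding.
At P = 15: Qd = 162 - 5·15 = 87 and Qs = 8·15 - 98 = 22.
Quantity traded falls to 22. At Q = 22 the demand price is (162 - 22)/5 = 28 and the supply price is (98 + 22)/8 = 15.
Deadweight loss = ½ · (28 - 15) · (62 - 22) = ½ · 13 · 40 = 260.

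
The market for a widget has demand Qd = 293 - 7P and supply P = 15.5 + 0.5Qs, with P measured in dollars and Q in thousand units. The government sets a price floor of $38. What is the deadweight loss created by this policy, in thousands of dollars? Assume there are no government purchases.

63

Rearranging supply gives Qs = 2P - 31. In a free market, 293 - 7P = 2P - 31 gives the equilibrium P* = 36, Q* = 41.
Since 38 > 36, the floor is binding.
At P = 38: Qd = 293 - 7·38 = 27 and Qs = 2·38 - 31 = 45.
Quantity traded falls to 27. At Q = 27 the demand price is (293 - 27)/7 = 38 and the supply price is (31 + 27)/2 = 29.
Deadweight loss = ½ · (38 - 29) · (41 - 27) = ½ · 9 · 14 = 63.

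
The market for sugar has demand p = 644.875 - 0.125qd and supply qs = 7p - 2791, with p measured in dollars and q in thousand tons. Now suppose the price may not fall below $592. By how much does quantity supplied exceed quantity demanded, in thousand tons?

930

Rearranging demand gives qd = 5159 - 8p. Equilibrium: 5159 - 8p = 7p - 2791, so 7950 = 15p and p* = 530, q* = 919.
Because the floor (592) lies above the market-clearing price, it is binding.
At p = 592: qd = 5159 - 8·592 = 423 and qs = 7·592 - 2791 = 1353.
Surplus = qs - qd = 1353 - 423 = 930.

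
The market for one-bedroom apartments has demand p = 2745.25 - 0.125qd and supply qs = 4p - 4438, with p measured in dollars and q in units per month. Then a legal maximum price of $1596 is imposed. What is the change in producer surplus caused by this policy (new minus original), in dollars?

Rearranging demand gives qd = 21962 - 8p. Setting quantity demanded equal to quantity supplied, 21962 - 8p = 4p - 4438, gives p* = 2200 and q* = 4362.
Since 1596 < 2200, the ceiling is binding.
At p = 1596: qd = 21962 - 8·1596 = 9194 and qs = 4·1596 - 4438 = 1946.
Producer surplus without the control is ½ · (2200 - 1109.5) · 4362 = 2378380.5.
With the ceiling, producers sell 1946 units at 1596, so PS = ½ · (1596 - 1109.5) · 1946 = 473364.5.
Change in producer surplus = 473364.5 - 2378380.5 = -1905016.

-1905016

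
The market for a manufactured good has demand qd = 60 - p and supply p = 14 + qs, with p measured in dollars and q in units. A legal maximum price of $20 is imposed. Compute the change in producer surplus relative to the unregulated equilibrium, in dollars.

Rearranging supply gives qs = p - 14. Setting quantity demanded equal to quantity supplied, 60 - p = p - 14, gives p* = 37 and q* = 23.
Since 20 < 37, the ceiling is binding.
At p = 20: qd = 60 - 20 = 40 and qs = 20 - 14 = 6.
Producer surplus without the control is ½ · (37 - 14) · 23 = 264.5.
With the ceiling, producers sell 6 units at 20, so PS = ½ · (20 - 14) · 6 = 18.
Change in producer surplus = 18 - 264.5 = -246.5.

-246.5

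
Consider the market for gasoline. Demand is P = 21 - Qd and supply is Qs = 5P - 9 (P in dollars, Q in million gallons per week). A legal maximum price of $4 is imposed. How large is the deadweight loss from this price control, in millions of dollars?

Rearranging demand gives Qd = 21 - P. Setting quantity demanded equal to quantity supplied, 21 - P = 5P - 9, gives P* = 5 and Q* = 16.
Since 4 < 5, the ceiling is binding.
At P = 4: Qd = 21 - 4 = 17 and Qs = 5·4 - 9 = 11.
Quantity traded falls to 11. At Q = 11 the demand price is 21 - 11 = 10 and the supply price is (9 + 11)/5 = 4.
Deadweight loss = ½ · (10 - 4) · (16 - 11) = ½ · 6 · 5 = 15.

15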